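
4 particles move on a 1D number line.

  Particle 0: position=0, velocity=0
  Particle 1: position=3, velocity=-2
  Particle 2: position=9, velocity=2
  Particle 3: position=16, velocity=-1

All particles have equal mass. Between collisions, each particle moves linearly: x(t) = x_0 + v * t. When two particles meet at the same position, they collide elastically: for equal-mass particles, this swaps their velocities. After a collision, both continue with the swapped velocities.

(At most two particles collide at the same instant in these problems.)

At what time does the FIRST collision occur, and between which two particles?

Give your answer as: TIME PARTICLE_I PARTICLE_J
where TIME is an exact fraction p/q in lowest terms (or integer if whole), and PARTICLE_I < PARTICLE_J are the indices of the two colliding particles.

Pair (0,1): pos 0,3 vel 0,-2 -> gap=3, closing at 2/unit, collide at t=3/2
Pair (1,2): pos 3,9 vel -2,2 -> not approaching (rel speed -4 <= 0)
Pair (2,3): pos 9,16 vel 2,-1 -> gap=7, closing at 3/unit, collide at t=7/3
Earliest collision: t=3/2 between 0 and 1

Answer: 3/2 0 1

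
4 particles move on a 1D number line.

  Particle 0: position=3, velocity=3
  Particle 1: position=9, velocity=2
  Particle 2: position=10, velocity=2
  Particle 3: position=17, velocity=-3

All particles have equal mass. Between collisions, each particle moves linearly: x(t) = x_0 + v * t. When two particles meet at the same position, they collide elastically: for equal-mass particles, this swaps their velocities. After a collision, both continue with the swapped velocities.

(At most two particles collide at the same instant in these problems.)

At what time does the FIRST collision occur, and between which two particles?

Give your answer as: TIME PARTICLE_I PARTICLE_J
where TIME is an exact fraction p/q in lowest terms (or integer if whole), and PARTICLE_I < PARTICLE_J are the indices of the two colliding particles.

Answer: 7/5 2 3

Derivation:
Pair (0,1): pos 3,9 vel 3,2 -> gap=6, closing at 1/unit, collide at t=6
Pair (1,2): pos 9,10 vel 2,2 -> not approaching (rel speed 0 <= 0)
Pair (2,3): pos 10,17 vel 2,-3 -> gap=7, closing at 5/unit, collide at t=7/5
Earliest collision: t=7/5 between 2 and 3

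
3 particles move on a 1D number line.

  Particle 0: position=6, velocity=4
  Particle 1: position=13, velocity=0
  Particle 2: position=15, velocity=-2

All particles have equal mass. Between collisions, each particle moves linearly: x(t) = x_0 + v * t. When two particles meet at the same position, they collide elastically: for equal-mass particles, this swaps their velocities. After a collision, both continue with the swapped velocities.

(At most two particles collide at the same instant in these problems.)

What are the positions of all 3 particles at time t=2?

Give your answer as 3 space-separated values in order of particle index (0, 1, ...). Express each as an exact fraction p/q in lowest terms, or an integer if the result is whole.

Answer: 11 13 14

Derivation:
Collision at t=1: particles 1 and 2 swap velocities; positions: p0=10 p1=13 p2=13; velocities now: v0=4 v1=-2 v2=0
Collision at t=3/2: particles 0 and 1 swap velocities; positions: p0=12 p1=12 p2=13; velocities now: v0=-2 v1=4 v2=0
Collision at t=7/4: particles 1 and 2 swap velocities; positions: p0=23/2 p1=13 p2=13; velocities now: v0=-2 v1=0 v2=4
Advance to t=2 (no further collisions before then); velocities: v0=-2 v1=0 v2=4; positions = 11 13 14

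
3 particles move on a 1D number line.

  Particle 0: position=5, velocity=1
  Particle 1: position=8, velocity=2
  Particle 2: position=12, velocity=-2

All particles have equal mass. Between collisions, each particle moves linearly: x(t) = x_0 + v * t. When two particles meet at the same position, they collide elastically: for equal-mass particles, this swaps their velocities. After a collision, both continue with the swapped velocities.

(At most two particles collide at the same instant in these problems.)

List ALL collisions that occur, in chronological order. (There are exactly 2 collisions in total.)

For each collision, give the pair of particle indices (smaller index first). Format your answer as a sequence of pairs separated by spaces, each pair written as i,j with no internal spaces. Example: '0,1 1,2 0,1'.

Answer: 1,2 0,1

Derivation:
Collision at t=1: particles 1 and 2 swap velocities; positions: p0=6 p1=10 p2=10; velocities now: v0=1 v1=-2 v2=2
Collision at t=7/3: particles 0 and 1 swap velocities; positions: p0=22/3 p1=22/3 p2=38/3; velocities now: v0=-2 v1=1 v2=2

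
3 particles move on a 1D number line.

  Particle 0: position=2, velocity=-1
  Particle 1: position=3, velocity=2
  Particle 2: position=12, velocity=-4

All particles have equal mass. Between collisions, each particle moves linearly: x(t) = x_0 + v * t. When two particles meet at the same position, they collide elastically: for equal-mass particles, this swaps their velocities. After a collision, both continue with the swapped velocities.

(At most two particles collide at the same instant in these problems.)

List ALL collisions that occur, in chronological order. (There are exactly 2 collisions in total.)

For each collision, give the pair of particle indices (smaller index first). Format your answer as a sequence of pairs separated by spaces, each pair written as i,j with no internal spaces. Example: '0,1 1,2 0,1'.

Answer: 1,2 0,1

Derivation:
Collision at t=3/2: particles 1 and 2 swap velocities; positions: p0=1/2 p1=6 p2=6; velocities now: v0=-1 v1=-4 v2=2
Collision at t=10/3: particles 0 and 1 swap velocities; positions: p0=-4/3 p1=-4/3 p2=29/3; velocities now: v0=-4 v1=-1 v2=2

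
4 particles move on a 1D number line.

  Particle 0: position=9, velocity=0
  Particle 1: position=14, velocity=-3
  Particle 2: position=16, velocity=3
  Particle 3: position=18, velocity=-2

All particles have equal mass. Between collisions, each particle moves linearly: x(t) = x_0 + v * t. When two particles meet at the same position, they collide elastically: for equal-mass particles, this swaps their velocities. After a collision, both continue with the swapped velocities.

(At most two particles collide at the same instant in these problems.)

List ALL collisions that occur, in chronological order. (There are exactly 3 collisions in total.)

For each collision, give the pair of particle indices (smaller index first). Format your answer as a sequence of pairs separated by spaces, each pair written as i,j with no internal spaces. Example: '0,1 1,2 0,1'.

Collision at t=2/5: particles 2 and 3 swap velocities; positions: p0=9 p1=64/5 p2=86/5 p3=86/5; velocities now: v0=0 v1=-3 v2=-2 v3=3
Collision at t=5/3: particles 0 and 1 swap velocities; positions: p0=9 p1=9 p2=44/3 p3=21; velocities now: v0=-3 v1=0 v2=-2 v3=3
Collision at t=9/2: particles 1 and 2 swap velocities; positions: p0=1/2 p1=9 p2=9 p3=59/2; velocities now: v0=-3 v1=-2 v2=0 v3=3

Answer: 2,3 0,1 1,2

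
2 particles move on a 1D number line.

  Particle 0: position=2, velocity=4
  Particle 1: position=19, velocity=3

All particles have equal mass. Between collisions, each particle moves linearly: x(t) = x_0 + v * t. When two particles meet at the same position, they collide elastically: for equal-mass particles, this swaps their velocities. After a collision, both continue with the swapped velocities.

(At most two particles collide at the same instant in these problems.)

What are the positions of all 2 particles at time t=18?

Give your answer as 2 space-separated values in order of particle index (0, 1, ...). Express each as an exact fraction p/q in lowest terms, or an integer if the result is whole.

Answer: 73 74

Derivation:
Collision at t=17: particles 0 and 1 swap velocities; positions: p0=70 p1=70; velocities now: v0=3 v1=4
Advance to t=18 (no further collisions before then); velocities: v0=3 v1=4; positions = 73 74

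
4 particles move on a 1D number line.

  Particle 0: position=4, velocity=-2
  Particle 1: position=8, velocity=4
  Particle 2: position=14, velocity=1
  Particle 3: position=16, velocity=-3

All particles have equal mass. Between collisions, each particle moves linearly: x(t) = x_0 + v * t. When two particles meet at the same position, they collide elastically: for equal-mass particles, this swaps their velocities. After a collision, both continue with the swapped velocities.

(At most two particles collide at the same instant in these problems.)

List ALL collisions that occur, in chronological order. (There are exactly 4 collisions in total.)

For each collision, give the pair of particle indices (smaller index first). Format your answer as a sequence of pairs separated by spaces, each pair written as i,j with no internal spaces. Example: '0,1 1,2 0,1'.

Answer: 2,3 1,2 2,3 0,1

Derivation:
Collision at t=1/2: particles 2 and 3 swap velocities; positions: p0=3 p1=10 p2=29/2 p3=29/2; velocities now: v0=-2 v1=4 v2=-3 v3=1
Collision at t=8/7: particles 1 and 2 swap velocities; positions: p0=12/7 p1=88/7 p2=88/7 p3=106/7; velocities now: v0=-2 v1=-3 v2=4 v3=1
Collision at t=2: particles 2 and 3 swap velocities; positions: p0=0 p1=10 p2=16 p3=16; velocities now: v0=-2 v1=-3 v2=1 v3=4
Collision at t=12: particles 0 and 1 swap velocities; positions: p0=-20 p1=-20 p2=26 p3=56; velocities now: v0=-3 v1=-2 v2=1 v3=4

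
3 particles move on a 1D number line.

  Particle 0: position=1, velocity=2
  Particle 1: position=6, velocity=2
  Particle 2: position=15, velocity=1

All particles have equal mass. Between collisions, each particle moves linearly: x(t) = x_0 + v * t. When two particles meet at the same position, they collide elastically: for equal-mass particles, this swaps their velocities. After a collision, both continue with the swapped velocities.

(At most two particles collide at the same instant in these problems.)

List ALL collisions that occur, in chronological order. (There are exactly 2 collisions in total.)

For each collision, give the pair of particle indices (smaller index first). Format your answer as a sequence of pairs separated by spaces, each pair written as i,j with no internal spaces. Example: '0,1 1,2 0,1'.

Answer: 1,2 0,1

Derivation:
Collision at t=9: particles 1 and 2 swap velocities; positions: p0=19 p1=24 p2=24; velocities now: v0=2 v1=1 v2=2
Collision at t=14: particles 0 and 1 swap velocities; positions: p0=29 p1=29 p2=34; velocities now: v0=1 v1=2 v2=2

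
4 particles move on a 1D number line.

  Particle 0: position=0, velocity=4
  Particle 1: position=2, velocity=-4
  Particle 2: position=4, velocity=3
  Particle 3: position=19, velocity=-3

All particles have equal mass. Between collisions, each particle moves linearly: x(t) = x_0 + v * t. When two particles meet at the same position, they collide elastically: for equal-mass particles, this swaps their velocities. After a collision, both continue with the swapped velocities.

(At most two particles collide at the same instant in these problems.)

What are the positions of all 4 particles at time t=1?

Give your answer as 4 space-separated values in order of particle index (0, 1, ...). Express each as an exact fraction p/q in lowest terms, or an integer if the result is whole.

Answer: -2 4 7 16

Derivation:
Collision at t=1/4: particles 0 and 1 swap velocities; positions: p0=1 p1=1 p2=19/4 p3=73/4; velocities now: v0=-4 v1=4 v2=3 v3=-3
Advance to t=1 (no further collisions before then); velocities: v0=-4 v1=4 v2=3 v3=-3; positions = -2 4 7 16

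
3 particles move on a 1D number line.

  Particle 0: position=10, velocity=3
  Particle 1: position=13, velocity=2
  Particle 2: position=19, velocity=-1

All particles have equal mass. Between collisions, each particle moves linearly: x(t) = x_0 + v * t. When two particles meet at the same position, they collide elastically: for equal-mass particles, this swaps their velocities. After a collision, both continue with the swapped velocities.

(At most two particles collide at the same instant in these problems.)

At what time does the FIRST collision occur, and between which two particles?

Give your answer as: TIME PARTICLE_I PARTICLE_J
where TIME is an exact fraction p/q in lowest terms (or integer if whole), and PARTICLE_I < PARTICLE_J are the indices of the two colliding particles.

Pair (0,1): pos 10,13 vel 3,2 -> gap=3, closing at 1/unit, collide at t=3
Pair (1,2): pos 13,19 vel 2,-1 -> gap=6, closing at 3/unit, collide at t=2
Earliest collision: t=2 between 1 and 2

Answer: 2 1 2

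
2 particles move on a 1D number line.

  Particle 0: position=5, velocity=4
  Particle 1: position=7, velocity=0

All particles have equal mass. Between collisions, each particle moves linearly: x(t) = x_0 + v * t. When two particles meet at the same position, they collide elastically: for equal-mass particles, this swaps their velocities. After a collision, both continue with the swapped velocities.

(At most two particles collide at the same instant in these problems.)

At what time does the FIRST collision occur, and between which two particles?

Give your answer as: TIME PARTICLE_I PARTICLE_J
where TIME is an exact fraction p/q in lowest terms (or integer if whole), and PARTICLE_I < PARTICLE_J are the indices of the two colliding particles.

Answer: 1/2 0 1

Derivation:
Pair (0,1): pos 5,7 vel 4,0 -> gap=2, closing at 4/unit, collide at t=1/2
Earliest collision: t=1/2 between 0 and 1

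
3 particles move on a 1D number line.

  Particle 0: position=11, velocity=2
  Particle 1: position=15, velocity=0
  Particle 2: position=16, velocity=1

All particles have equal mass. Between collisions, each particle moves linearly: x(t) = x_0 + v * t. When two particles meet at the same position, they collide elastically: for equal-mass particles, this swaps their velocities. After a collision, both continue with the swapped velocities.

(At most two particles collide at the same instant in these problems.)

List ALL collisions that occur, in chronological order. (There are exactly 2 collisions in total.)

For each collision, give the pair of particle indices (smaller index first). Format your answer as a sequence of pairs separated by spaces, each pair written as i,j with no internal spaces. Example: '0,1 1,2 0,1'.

Collision at t=2: particles 0 and 1 swap velocities; positions: p0=15 p1=15 p2=18; velocities now: v0=0 v1=2 v2=1
Collision at t=5: particles 1 and 2 swap velocities; positions: p0=15 p1=21 p2=21; velocities now: v0=0 v1=1 v2=2

Answer: 0,1 1,2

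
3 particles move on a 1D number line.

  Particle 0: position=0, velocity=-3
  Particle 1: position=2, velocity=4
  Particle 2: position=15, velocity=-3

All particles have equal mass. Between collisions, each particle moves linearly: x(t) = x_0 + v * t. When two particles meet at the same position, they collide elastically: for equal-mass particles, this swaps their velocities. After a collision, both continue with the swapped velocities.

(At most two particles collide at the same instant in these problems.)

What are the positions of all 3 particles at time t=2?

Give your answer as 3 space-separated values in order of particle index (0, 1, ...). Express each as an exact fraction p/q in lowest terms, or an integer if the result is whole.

Collision at t=13/7: particles 1 and 2 swap velocities; positions: p0=-39/7 p1=66/7 p2=66/7; velocities now: v0=-3 v1=-3 v2=4
Advance to t=2 (no further collisions before then); velocities: v0=-3 v1=-3 v2=4; positions = -6 9 10

Answer: -6 9 10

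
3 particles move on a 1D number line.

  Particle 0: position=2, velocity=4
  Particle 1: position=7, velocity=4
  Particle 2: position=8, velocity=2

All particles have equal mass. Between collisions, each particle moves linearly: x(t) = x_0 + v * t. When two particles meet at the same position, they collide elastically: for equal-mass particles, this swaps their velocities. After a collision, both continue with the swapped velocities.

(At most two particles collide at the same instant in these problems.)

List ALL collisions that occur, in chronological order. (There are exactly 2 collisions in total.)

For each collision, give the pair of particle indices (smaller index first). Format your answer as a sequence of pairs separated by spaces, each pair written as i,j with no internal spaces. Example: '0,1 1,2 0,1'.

Answer: 1,2 0,1

Derivation:
Collision at t=1/2: particles 1 and 2 swap velocities; positions: p0=4 p1=9 p2=9; velocities now: v0=4 v1=2 v2=4
Collision at t=3: particles 0 and 1 swap velocities; positions: p0=14 p1=14 p2=19; velocities now: v0=2 v1=4 v2=4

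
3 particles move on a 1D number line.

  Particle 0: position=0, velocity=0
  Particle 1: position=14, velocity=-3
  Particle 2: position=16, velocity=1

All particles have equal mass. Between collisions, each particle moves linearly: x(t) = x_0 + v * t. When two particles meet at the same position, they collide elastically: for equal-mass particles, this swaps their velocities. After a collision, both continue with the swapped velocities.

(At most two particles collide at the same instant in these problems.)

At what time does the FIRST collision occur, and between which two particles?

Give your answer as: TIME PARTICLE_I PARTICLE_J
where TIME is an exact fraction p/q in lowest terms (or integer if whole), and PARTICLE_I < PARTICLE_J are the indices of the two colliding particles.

Pair (0,1): pos 0,14 vel 0,-3 -> gap=14, closing at 3/unit, collide at t=14/3
Pair (1,2): pos 14,16 vel -3,1 -> not approaching (rel speed -4 <= 0)
Earliest collision: t=14/3 between 0 and 1

Answer: 14/3 0 1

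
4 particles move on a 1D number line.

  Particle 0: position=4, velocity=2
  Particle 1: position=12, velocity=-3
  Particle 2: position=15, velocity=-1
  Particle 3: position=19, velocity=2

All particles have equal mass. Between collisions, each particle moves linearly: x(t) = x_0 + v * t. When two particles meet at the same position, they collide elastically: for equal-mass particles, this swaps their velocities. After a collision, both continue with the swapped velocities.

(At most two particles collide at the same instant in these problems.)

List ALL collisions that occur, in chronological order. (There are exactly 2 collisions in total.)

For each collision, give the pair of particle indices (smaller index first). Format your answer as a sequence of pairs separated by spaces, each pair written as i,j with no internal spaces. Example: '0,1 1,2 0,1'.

Answer: 0,1 1,2

Derivation:
Collision at t=8/5: particles 0 and 1 swap velocities; positions: p0=36/5 p1=36/5 p2=67/5 p3=111/5; velocities now: v0=-3 v1=2 v2=-1 v3=2
Collision at t=11/3: particles 1 and 2 swap velocities; positions: p0=1 p1=34/3 p2=34/3 p3=79/3; velocities now: v0=-3 v1=-1 v2=2 v3=2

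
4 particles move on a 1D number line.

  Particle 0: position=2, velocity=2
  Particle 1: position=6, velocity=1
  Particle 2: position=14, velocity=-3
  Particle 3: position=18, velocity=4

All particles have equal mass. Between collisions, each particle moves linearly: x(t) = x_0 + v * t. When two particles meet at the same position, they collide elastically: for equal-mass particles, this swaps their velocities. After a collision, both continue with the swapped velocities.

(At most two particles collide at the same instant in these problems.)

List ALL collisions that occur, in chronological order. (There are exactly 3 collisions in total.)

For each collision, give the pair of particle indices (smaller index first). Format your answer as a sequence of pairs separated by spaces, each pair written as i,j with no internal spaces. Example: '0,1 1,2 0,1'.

Answer: 1,2 0,1 1,2

Derivation:
Collision at t=2: particles 1 and 2 swap velocities; positions: p0=6 p1=8 p2=8 p3=26; velocities now: v0=2 v1=-3 v2=1 v3=4
Collision at t=12/5: particles 0 and 1 swap velocities; positions: p0=34/5 p1=34/5 p2=42/5 p3=138/5; velocities now: v0=-3 v1=2 v2=1 v3=4
Collision at t=4: particles 1 and 2 swap velocities; positions: p0=2 p1=10 p2=10 p3=34; velocities now: v0=-3 v1=1 v2=2 v3=4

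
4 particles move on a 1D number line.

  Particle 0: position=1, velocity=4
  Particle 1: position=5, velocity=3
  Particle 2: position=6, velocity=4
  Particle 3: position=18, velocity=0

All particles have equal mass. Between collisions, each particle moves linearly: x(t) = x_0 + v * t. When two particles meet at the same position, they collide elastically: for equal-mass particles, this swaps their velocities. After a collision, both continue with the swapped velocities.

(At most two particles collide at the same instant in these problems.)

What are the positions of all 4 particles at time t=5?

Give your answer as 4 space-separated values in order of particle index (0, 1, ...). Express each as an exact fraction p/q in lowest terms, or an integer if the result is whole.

Answer: 18 20 21 26

Derivation:
Collision at t=3: particles 2 and 3 swap velocities; positions: p0=13 p1=14 p2=18 p3=18; velocities now: v0=4 v1=3 v2=0 v3=4
Collision at t=4: particles 0 and 1 swap velocities; positions: p0=17 p1=17 p2=18 p3=22; velocities now: v0=3 v1=4 v2=0 v3=4
Collision at t=17/4: particles 1 and 2 swap velocities; positions: p0=71/4 p1=18 p2=18 p3=23; velocities now: v0=3 v1=0 v2=4 v3=4
Collision at t=13/3: particles 0 and 1 swap velocities; positions: p0=18 p1=18 p2=55/3 p3=70/3; velocities now: v0=0 v1=3 v2=4 v3=4
Advance to t=5 (no further collisions before then); velocities: v0=0 v1=3 v2=4 v3=4; positions = 18 20 21 26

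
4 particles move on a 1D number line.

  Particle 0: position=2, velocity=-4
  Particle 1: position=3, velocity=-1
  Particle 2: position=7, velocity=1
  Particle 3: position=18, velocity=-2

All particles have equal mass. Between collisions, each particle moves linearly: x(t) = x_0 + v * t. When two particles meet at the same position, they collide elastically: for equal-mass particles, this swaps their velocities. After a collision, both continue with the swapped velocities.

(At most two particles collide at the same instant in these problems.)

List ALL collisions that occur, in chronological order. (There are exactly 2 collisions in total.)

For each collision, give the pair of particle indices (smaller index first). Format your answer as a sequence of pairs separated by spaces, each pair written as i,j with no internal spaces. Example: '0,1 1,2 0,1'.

Collision at t=11/3: particles 2 and 3 swap velocities; positions: p0=-38/3 p1=-2/3 p2=32/3 p3=32/3; velocities now: v0=-4 v1=-1 v2=-2 v3=1
Collision at t=15: particles 1 and 2 swap velocities; positions: p0=-58 p1=-12 p2=-12 p3=22; velocities now: v0=-4 v1=-2 v2=-1 v3=1

Answer: 2,3 1,2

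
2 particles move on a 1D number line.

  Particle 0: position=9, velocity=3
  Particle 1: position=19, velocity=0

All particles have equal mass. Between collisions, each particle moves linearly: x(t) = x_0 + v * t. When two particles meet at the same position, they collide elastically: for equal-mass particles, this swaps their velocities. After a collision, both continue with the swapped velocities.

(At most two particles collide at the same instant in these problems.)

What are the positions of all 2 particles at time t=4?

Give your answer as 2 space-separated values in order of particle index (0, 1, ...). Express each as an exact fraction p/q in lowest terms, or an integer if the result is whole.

Answer: 19 21

Derivation:
Collision at t=10/3: particles 0 and 1 swap velocities; positions: p0=19 p1=19; velocities now: v0=0 v1=3
Advance to t=4 (no further collisions before then); velocities: v0=0 v1=3; positions = 19 21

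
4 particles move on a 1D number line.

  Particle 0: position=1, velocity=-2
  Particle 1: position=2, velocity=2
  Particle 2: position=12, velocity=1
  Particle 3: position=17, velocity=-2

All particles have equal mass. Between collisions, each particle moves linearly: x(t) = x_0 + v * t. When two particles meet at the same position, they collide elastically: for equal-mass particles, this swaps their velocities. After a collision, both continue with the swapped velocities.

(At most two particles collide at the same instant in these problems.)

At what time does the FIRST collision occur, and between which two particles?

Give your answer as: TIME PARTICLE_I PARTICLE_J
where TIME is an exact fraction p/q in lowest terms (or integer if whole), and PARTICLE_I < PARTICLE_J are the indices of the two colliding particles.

Answer: 5/3 2 3

Derivation:
Pair (0,1): pos 1,2 vel -2,2 -> not approaching (rel speed -4 <= 0)
Pair (1,2): pos 2,12 vel 2,1 -> gap=10, closing at 1/unit, collide at t=10
Pair (2,3): pos 12,17 vel 1,-2 -> gap=5, closing at 3/unit, collide at t=5/3
Earliest collision: t=5/3 between 2 and 3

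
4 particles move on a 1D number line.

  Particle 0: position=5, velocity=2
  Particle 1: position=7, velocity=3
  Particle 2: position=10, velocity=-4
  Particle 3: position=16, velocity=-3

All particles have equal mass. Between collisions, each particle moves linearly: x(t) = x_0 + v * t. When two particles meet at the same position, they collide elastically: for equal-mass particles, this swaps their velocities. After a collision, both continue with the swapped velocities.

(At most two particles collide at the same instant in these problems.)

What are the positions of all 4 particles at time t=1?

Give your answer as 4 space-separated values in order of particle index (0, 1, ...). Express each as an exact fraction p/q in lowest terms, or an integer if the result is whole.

Collision at t=3/7: particles 1 and 2 swap velocities; positions: p0=41/7 p1=58/7 p2=58/7 p3=103/7; velocities now: v0=2 v1=-4 v2=3 v3=-3
Collision at t=5/6: particles 0 and 1 swap velocities; positions: p0=20/3 p1=20/3 p2=19/2 p3=27/2; velocities now: v0=-4 v1=2 v2=3 v3=-3
Advance to t=1 (no further collisions before then); velocities: v0=-4 v1=2 v2=3 v3=-3; positions = 6 7 10 13

Answer: 6 7 10 13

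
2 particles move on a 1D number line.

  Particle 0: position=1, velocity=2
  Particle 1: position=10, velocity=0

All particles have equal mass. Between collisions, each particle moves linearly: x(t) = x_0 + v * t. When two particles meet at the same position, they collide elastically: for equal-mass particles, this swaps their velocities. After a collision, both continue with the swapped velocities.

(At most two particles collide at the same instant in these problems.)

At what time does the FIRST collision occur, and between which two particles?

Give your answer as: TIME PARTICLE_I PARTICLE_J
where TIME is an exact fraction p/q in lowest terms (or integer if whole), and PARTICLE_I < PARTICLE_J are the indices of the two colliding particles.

Pair (0,1): pos 1,10 vel 2,0 -> gap=9, closing at 2/unit, collide at t=9/2
Earliest collision: t=9/2 between 0 and 1

Answer: 9/2 0 1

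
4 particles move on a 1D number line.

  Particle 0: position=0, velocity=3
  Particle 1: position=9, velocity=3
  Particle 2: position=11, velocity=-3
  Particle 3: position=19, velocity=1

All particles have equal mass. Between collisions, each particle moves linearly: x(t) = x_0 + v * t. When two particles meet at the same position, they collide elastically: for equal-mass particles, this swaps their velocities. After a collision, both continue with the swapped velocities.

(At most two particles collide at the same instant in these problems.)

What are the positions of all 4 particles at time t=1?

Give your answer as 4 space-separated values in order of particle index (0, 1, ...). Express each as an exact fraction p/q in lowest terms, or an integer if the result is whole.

Answer: 3 8 12 20

Derivation:
Collision at t=1/3: particles 1 and 2 swap velocities; positions: p0=1 p1=10 p2=10 p3=58/3; velocities now: v0=3 v1=-3 v2=3 v3=1
Advance to t=1 (no further collisions before then); velocities: v0=3 v1=-3 v2=3 v3=1; positions = 3 8 12 20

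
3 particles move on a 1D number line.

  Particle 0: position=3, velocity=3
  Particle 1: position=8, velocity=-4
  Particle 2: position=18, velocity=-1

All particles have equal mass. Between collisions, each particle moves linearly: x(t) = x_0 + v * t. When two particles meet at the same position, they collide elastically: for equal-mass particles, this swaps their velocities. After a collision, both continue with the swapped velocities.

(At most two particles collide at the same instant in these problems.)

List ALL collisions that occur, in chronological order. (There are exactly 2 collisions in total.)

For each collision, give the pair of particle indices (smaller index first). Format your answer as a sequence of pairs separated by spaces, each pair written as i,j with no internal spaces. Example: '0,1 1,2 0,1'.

Answer: 0,1 1,2

Derivation:
Collision at t=5/7: particles 0 and 1 swap velocities; positions: p0=36/7 p1=36/7 p2=121/7; velocities now: v0=-4 v1=3 v2=-1
Collision at t=15/4: particles 1 and 2 swap velocities; positions: p0=-7 p1=57/4 p2=57/4; velocities now: v0=-4 v1=-1 v2=3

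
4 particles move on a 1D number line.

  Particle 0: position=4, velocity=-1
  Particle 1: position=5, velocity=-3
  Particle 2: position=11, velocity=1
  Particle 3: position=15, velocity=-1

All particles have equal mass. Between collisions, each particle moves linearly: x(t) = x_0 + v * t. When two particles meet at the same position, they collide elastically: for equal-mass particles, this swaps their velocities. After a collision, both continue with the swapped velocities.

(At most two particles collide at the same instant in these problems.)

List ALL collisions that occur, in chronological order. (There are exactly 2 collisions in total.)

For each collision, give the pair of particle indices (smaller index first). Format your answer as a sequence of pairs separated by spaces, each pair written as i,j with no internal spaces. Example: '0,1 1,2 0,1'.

Collision at t=1/2: particles 0 and 1 swap velocities; positions: p0=7/2 p1=7/2 p2=23/2 p3=29/2; velocities now: v0=-3 v1=-1 v2=1 v3=-1
Collision at t=2: particles 2 and 3 swap velocities; positions: p0=-1 p1=2 p2=13 p3=13; velocities now: v0=-3 v1=-1 v2=-1 v3=1

Answer: 0,1 2,3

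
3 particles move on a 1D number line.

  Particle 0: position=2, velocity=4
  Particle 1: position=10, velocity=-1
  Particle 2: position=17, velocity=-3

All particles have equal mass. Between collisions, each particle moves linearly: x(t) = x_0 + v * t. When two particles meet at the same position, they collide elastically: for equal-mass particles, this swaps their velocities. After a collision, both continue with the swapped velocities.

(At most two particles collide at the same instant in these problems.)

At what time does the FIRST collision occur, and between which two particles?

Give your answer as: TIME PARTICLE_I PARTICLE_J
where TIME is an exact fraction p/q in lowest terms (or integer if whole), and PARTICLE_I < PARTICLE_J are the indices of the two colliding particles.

Pair (0,1): pos 2,10 vel 4,-1 -> gap=8, closing at 5/unit, collide at t=8/5
Pair (1,2): pos 10,17 vel -1,-3 -> gap=7, closing at 2/unit, collide at t=7/2
Earliest collision: t=8/5 between 0 and 1

Answer: 8/5 0 1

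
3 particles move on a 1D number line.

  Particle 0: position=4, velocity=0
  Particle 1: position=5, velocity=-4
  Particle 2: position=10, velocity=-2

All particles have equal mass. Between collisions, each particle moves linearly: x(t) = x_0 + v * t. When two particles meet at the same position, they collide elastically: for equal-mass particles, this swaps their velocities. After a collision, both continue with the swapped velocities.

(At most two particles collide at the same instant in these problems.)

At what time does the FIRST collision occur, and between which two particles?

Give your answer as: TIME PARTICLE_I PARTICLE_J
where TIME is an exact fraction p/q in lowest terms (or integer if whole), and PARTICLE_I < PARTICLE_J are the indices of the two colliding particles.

Pair (0,1): pos 4,5 vel 0,-4 -> gap=1, closing at 4/unit, collide at t=1/4
Pair (1,2): pos 5,10 vel -4,-2 -> not approaching (rel speed -2 <= 0)
Earliest collision: t=1/4 between 0 and 1

Answer: 1/4 0 1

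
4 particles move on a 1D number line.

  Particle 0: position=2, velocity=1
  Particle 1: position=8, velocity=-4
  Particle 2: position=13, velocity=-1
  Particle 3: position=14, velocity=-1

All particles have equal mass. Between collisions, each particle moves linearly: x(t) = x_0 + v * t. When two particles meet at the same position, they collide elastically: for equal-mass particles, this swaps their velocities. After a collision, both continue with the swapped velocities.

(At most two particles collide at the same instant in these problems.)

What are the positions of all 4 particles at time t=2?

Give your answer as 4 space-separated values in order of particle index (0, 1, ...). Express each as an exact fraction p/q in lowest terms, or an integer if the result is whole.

Collision at t=6/5: particles 0 and 1 swap velocities; positions: p0=16/5 p1=16/5 p2=59/5 p3=64/5; velocities now: v0=-4 v1=1 v2=-1 v3=-1
Advance to t=2 (no further collisions before then); velocities: v0=-4 v1=1 v2=-1 v3=-1; positions = 0 4 11 12

Answer: 0 4 11 12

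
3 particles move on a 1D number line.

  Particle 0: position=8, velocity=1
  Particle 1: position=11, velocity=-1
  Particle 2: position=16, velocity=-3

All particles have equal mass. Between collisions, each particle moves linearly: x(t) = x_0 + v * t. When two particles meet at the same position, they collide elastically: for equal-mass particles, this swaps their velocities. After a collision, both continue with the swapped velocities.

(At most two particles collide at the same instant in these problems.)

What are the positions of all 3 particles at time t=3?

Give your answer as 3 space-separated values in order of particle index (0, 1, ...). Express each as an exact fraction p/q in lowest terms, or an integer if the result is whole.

Answer: 7 8 11

Derivation:
Collision at t=3/2: particles 0 and 1 swap velocities; positions: p0=19/2 p1=19/2 p2=23/2; velocities now: v0=-1 v1=1 v2=-3
Collision at t=2: particles 1 and 2 swap velocities; positions: p0=9 p1=10 p2=10; velocities now: v0=-1 v1=-3 v2=1
Collision at t=5/2: particles 0 and 1 swap velocities; positions: p0=17/2 p1=17/2 p2=21/2; velocities now: v0=-3 v1=-1 v2=1
Advance to t=3 (no further collisions before then); velocities: v0=-3 v1=-1 v2=1; positions = 7 8 11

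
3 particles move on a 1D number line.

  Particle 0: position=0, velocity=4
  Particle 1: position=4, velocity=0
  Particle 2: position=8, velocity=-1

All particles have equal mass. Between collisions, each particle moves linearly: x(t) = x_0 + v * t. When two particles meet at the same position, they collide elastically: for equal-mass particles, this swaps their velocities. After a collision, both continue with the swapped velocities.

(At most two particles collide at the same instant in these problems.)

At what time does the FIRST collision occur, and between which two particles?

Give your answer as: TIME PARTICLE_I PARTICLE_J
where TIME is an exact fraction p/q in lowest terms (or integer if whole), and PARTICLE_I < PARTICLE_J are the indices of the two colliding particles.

Answer: 1 0 1

Derivation:
Pair (0,1): pos 0,4 vel 4,0 -> gap=4, closing at 4/unit, collide at t=1
Pair (1,2): pos 4,8 vel 0,-1 -> gap=4, closing at 1/unit, collide at t=4
Earliest collision: t=1 between 0 and 1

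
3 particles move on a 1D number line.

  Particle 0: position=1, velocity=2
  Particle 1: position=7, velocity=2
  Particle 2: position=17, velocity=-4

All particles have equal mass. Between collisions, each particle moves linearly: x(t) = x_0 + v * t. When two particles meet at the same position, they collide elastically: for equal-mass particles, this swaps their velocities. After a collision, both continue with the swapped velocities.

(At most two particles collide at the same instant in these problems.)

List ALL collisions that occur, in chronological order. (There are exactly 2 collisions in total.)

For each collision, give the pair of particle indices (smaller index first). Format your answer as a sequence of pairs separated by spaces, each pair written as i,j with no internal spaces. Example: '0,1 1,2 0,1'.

Collision at t=5/3: particles 1 and 2 swap velocities; positions: p0=13/3 p1=31/3 p2=31/3; velocities now: v0=2 v1=-4 v2=2
Collision at t=8/3: particles 0 and 1 swap velocities; positions: p0=19/3 p1=19/3 p2=37/3; velocities now: v0=-4 v1=2 v2=2

Answer: 1,2 0,1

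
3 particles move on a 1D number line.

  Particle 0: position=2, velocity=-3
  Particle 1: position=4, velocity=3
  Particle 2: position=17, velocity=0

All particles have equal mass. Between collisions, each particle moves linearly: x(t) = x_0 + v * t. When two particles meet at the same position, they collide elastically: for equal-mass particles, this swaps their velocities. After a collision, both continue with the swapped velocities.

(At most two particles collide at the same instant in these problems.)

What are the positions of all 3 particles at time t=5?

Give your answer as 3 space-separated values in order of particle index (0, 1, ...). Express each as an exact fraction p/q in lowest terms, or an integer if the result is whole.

Collision at t=13/3: particles 1 and 2 swap velocities; positions: p0=-11 p1=17 p2=17; velocities now: v0=-3 v1=0 v2=3
Advance to t=5 (no further collisions before then); velocities: v0=-3 v1=0 v2=3; positions = -13 17 19

Answer: -13 17 19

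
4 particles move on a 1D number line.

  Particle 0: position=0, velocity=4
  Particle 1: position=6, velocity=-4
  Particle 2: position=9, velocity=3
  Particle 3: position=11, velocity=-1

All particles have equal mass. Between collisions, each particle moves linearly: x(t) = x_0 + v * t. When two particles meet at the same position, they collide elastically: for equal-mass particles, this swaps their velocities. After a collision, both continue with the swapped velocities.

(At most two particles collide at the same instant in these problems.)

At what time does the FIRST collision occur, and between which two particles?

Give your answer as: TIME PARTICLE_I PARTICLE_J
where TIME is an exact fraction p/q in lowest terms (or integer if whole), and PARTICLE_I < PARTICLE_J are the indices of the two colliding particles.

Answer: 1/2 2 3

Derivation:
Pair (0,1): pos 0,6 vel 4,-4 -> gap=6, closing at 8/unit, collide at t=3/4
Pair (1,2): pos 6,9 vel -4,3 -> not approaching (rel speed -7 <= 0)
Pair (2,3): pos 9,11 vel 3,-1 -> gap=2, closing at 4/unit, collide at t=1/2
Earliest collision: t=1/2 between 2 and 3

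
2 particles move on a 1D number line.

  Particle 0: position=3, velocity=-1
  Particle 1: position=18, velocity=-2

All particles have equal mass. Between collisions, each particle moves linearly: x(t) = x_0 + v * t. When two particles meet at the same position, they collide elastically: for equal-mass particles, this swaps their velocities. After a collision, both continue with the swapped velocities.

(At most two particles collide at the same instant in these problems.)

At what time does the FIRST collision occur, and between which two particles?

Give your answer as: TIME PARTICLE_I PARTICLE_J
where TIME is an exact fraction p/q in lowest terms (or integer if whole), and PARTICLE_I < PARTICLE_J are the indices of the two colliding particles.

Answer: 15 0 1

Derivation:
Pair (0,1): pos 3,18 vel -1,-2 -> gap=15, closing at 1/unit, collide at t=15
Earliest collision: t=15 between 0 and 1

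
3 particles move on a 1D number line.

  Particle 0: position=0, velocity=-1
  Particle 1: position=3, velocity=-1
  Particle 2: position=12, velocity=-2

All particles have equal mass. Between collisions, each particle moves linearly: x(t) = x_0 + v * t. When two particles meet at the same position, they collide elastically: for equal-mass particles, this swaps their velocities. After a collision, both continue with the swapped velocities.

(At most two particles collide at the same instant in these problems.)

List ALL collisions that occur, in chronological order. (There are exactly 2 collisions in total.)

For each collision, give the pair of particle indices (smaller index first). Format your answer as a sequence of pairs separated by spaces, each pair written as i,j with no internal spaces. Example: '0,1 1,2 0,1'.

Answer: 1,2 0,1

Derivation:
Collision at t=9: particles 1 and 2 swap velocities; positions: p0=-9 p1=-6 p2=-6; velocities now: v0=-1 v1=-2 v2=-1
Collision at t=12: particles 0 and 1 swap velocities; positions: p0=-12 p1=-12 p2=-9; velocities now: v0=-2 v1=-1 v2=-1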